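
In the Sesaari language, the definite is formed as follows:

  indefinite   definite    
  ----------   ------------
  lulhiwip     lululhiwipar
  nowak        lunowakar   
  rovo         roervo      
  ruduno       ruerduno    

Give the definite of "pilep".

"pilep" ends in a consonant. The stems ending in a consonant (lulhiwip → lululhiwipar, nowak → lunowakar) add lu- … -ar around the stem.
So pilep → lupilepar.

lupilepar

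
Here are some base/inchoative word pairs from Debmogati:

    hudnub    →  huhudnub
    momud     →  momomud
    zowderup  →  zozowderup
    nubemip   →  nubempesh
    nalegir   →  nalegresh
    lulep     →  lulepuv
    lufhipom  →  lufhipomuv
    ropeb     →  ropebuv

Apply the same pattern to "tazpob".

tazpobuv

zowderup and nubemip both end in -p yet inflect differently (zozowderup, nubempesh), so the final letter is not what conditions the rule; the last vowel is.
"tazpob" has last vowel 'o'. The one such stem in the data (lufhipom → lufhipomuv) adds -uv, so the same rule applies.
So tazpob → tazpobuv.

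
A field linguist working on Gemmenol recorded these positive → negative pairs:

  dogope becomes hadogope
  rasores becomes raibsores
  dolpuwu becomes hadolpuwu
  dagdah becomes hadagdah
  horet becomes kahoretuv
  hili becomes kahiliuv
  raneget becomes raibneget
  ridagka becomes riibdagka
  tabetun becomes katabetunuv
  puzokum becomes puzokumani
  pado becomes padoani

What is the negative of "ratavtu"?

raneget and horet both end in -t yet inflect differently (raibneget, kahoretuv), so the final letter is not what conditions the rule; the first letter is.
"ratavtu" begins with r-. The stems beginning with r- (ridagka → riibdagka, rasores → raibsores, raneget → raibneget) insert -ib- after the first vowel.
So ratavtu → raibtavtu.

raibtavtu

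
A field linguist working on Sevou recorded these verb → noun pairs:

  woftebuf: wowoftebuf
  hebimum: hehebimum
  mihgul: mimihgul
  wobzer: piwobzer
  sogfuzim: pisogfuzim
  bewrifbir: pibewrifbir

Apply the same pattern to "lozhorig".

pilozhorig

"lozhorig" has last vowel 'i'. The stems whose last vowel is 'i' (sogfuzim → pisogfuzim, bewrifbir → pibewrifbir) add the prefix pi-.
The other pattern: stems whose last vowel is 'u' repeat the first consonant+vowel as a prefix.
So lozhorig → pilozhorig.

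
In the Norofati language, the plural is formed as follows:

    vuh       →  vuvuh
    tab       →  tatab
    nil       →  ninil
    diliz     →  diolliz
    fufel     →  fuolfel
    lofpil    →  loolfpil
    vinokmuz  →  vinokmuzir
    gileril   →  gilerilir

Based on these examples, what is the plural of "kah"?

kakah

nil and fufel both end in -l yet inflect differently (ninil, fuolfel), so the final letter is not what conditions the rule; the number of vowels is.
"kah" has 1 vowel. The stems with 1 vowel (vuh → vuvuh, tab → tatab, nil → ninil) repeat the first consonant+vowel as a prefix.
So kah → kakah.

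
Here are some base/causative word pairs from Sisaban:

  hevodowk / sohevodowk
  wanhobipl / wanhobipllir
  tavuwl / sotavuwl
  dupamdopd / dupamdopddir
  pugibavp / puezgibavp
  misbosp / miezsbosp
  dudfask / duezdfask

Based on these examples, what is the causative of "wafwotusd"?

wanhobipl and tavuwl both end in -l yet inflect differently (wanhobipllir, sotavuwl), so the final letter is not what conditions the rule; the second-to-last letter is.
"wafwotusd" has second-to-last letter 's'. The stems whose second-to-last letter is 's' (dudfask → duezdfask, misbosp → miezsbosp) insert -ez- after the first vowel.
So wafwotusd → waezfwotusd.

waezfwotusd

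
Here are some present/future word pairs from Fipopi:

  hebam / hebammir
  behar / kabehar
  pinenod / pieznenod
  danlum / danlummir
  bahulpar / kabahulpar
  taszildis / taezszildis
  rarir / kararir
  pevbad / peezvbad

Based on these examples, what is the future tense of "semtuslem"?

semtuslemmir

behar and hebam both have last vowel 'a' yet inflect differently (kabehar, hebammir), so the last vowel is not what conditions the rule; the final letter is.
"semtuslem" ends in -m. The stems ending in -m (danlum → danlummir, hebam → hebammir) double the final consonant and add -ir.
The other patterns: stems ending in -r add the prefix ka-; stems ending in -d or -s insert -ez- after the first vowel.
So semtuslem → semtuslemmir.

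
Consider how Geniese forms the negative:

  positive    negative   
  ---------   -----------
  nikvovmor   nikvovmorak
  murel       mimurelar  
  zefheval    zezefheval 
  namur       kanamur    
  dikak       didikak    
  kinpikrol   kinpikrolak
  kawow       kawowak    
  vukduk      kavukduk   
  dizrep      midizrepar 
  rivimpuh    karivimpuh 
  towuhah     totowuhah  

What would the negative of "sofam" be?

sosofam

kinpikrol and zefheval both end in -l yet inflect differently (kinpikrolak, zezefheval), so the final letter is not what conditions the rule; the last vowel is.
"sofam" has last vowel 'a'. The stems whose last vowel is 'a' (dikak → didikak, towuhah → totowuhah, zefheval → zezefheval) repeat the first consonant+vowel as a prefix.
So sofam → sosofam.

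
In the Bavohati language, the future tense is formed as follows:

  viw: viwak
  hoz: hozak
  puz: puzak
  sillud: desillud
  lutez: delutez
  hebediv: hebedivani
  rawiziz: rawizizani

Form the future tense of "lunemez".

"lunemez" has 3 vowels. The stems with 3 vowels (hebediv → hebedivani, rawiziz → rawizizani) add -ani.
The other patterns: stems with 1 vowel add -ak; stems with 2 vowels add the prefix de-.
So lunemez → lunemezani.

lunemezani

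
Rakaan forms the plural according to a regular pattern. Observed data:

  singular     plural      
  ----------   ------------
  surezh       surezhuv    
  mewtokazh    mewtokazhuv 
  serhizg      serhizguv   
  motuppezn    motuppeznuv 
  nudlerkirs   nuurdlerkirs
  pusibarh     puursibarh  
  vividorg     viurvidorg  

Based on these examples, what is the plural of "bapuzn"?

"bapuzn" has second-to-last letter 'z'. The stems whose second-to-last letter is 'z' (surezh → surezhuv, mewtokazh → mewtokazhuv, serhizg → serhizguv) add -uv.
The other pattern: stems whose second-to-last letter is 'r' insert -ur- after the first vowel.
So bapuzn → bapuznuv.

bapuznuv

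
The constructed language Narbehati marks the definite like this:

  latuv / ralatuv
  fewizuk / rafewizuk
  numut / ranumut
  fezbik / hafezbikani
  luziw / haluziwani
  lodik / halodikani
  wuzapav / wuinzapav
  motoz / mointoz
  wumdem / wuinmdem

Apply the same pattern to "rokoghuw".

"rokoghuw" has last vowel 'u'. The stems whose last vowel is 'u' (latuv → ralatuv, fewizuk → rafewizuk, numut → ranumut) add the prefix ra-.
So rokoghuw → rarokoghuw.

rarokoghuw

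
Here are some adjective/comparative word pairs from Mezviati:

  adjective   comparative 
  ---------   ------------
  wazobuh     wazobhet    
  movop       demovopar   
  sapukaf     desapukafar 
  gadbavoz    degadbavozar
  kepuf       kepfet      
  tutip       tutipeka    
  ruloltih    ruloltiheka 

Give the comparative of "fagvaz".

defagvazar

wazobuh and ruloltih both end in -h yet inflect differently (wazobhet, ruloltiheka), so the final letter is not what conditions the rule; the last vowel is.
"fagvaz" has last vowel 'a'. The one such stem in the data (sapukaf → desapukafar) adds de- … -ar around the stem, so the same rule applies.
The other patterns: stems whose last vowel is 'u' delete the last vowel and add -et; stems whose last vowel is 'i' add -eka.
So fagvaz → defagvazar.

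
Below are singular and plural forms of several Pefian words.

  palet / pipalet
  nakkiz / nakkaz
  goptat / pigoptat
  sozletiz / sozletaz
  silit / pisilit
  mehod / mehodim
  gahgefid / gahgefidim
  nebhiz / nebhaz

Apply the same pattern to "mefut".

pimefut

silit and nebhiz both have last vowel 'i' yet inflect differently (pisilit, nebhaz), so the last vowel is not what conditions the rule; the final letter is.
"mefut" ends in -t. The stems ending in -t (silit → pisilit, palet → pipalet, goptat → pigoptat) add the prefix pi-.
So mefut → pimefut.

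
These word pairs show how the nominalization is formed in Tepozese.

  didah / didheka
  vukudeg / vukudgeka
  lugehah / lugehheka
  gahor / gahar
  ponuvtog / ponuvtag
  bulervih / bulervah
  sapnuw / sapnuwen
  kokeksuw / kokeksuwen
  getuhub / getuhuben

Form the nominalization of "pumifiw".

pumifaw

vukudeg and ponuvtog both end in -g yet inflect differently (vukudgeka, ponuvtag), so the final letter is not what conditions the rule; the last vowel is.
"pumifiw" has last vowel 'i'. The one such stem in the data (bulervih → bulervah) changes the last vowel to 'a' (as do gahor, ponuvtog), so the same rule applies.
The other patterns: stems whose last vowel is 'a' or 'e' delete the last vowel and add -eka; stems whose last vowel is 'u' add -en.
So pumifiw → pumifaw.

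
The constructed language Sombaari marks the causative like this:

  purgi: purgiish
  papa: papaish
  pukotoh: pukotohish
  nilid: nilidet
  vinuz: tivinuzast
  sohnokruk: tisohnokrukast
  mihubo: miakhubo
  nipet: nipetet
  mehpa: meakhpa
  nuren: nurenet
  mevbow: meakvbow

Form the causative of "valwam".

"valwam" begins with v-. The one such stem in the data (vinuz → tivinuzast) adds ti- … -ast around the stem, so the same rule applies.
So valwam → tivalwamast.

tivalwamast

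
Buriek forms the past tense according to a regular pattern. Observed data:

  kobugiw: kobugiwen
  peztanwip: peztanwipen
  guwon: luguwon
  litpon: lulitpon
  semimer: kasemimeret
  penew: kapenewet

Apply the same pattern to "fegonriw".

kobugiw and penew both end in -w yet inflect differently (kobugiwen, kapenewet), so the final letter is not what conditions the rule; the last vowel is.
"fegonriw" has last vowel 'i'. The stems whose last vowel is 'i' (kobugiw → kobugiwen, peztanwip → peztanwipen) add -en.
So fegonriw → fegonriwen.

fegonriwen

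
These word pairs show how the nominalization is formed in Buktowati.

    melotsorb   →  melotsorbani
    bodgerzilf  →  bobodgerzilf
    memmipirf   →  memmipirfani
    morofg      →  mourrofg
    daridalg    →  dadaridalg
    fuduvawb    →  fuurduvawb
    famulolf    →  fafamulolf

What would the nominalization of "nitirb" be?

memmipirf and famulolf both end in -f yet inflect differently (memmipirfani, fafamulolf), so the final letter is not what conditions the rule; the second-to-last letter is.
"nitirb" has second-to-last letter 'r'. The stems whose second-to-last letter is 'r' (melotsorb → melotsorbani, memmipirf → memmipirfani) add -ani.
The other patterns: stems whose second-to-last letter is 'l' repeat the first consonant+vowel as a prefix; stems whose second-to-last letter is 'f' or 'w' insert -ur- after the first vowel.
So nitirb → nitirbani.

nitirbani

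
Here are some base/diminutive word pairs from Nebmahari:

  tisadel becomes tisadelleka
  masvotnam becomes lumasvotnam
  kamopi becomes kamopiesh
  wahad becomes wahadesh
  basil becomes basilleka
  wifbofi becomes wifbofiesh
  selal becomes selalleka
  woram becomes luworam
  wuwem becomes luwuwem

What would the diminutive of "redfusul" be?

"redfusul" ends in -l. The stems ending in -l (selal → selalleka, tisadel → tisadelleka, basil → basilleka) double the final consonant and add -eka.
So redfusul → redfusulleka.

redfusulleka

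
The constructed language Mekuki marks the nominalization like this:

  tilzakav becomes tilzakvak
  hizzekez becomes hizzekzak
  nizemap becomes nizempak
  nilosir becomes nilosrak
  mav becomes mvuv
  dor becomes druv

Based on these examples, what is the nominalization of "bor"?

bruv

tilzakav and mav both end in -v yet inflect differently (tilzakvak, mvuv), so the final letter is not what conditions the rule; the number of vowels is.
"bor" has 1 vowel. The stems with 1 vowel (mav → mvuv, dor → druv) delete the last vowel and add -uv.
The other pattern: stems with 3 vowels delete the last vowel and add -ak.
So bor → bruv.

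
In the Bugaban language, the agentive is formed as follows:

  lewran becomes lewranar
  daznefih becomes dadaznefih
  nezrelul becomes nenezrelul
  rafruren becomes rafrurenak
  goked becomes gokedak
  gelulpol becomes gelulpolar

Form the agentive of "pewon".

"pewon" has last vowel 'o'. The one such stem in the data (gelulpol → gelulpolar) adds -ar, so the same rule applies.
So pewon → pewonar.

pewonar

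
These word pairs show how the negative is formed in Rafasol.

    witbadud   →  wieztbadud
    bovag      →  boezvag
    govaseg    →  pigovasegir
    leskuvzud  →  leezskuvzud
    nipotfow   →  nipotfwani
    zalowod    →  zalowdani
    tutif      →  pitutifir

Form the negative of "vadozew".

pivadozewir

zalowod and leskuvzud both end in -d yet inflect differently (zalowdani, leezskuvzud), so the final letter is not what conditions the rule; the last vowel is.
"vadozew" has last vowel 'e'. The one such stem in the data (govaseg → pigovasegir) adds pi- … -ir around the stem, so the same rule applies.
So vadozew → pivadozewir.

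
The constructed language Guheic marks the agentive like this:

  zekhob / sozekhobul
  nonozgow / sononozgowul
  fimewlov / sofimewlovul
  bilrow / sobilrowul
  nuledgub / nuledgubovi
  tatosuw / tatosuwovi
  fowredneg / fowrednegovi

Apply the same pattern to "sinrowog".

sosinrowogul

"sinrowog" has last vowel 'o'. The stems whose last vowel is 'o' (zekhob → sozekhobul, fimewlov → sofimewlovul, nonozgow → sononozgowul) add so- … -ul around the stem.
So sinrowog → sosinrowogul.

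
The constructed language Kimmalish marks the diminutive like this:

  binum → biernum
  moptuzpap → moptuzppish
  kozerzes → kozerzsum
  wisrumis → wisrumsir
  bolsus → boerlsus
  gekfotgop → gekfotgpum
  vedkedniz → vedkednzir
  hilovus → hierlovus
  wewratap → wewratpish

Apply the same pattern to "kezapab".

wisrumis and kozerzes both end in -s yet inflect differently (wisrumsir, kozerzsum), so the final letter is not what conditions the rule; the last vowel is.
"kezapab" has last vowel 'a'. The stems whose last vowel is 'a' (wewratap → wewratpish, moptuzpap → moptuzppish) delete the last vowel and add -ish.
The other patterns: stems whose last vowel is 'i' delete the last vowel and add -ir; stems whose last vowel is 'e' or 'o' delete the last vowel and add -um; stems whose last vowel is 'u' insert -er- after the first vowel.
So kezapab → kezapbish.

kezapbish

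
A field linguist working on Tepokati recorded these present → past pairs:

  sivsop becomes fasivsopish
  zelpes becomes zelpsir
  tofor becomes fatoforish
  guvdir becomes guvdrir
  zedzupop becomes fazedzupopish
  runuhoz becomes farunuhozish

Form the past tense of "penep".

penpir

"penep" has last vowel 'e'. The one such stem in the data (zelpes → zelpsir) deletes the last vowel and adds -ir (as does guvdir), so the same rule applies.
The other pattern: stems whose last vowel is 'o' add fa- … -ish around the stem.
So penep → penpir.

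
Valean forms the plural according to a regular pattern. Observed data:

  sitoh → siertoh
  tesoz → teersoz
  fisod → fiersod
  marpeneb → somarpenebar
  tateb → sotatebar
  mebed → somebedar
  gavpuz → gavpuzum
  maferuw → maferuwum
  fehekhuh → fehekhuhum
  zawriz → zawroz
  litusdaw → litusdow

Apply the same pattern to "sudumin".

fisod and mebed both end in -d yet inflect differently (fiersod, somebedar), so the final letter is not what conditions the rule; the last vowel is.
"sudumin" has last vowel 'i'. The one such stem in the data (zawriz → zawroz) changes the last vowel to 'o' (as does litusdaw), so the same rule applies.
So sudumin → sudumon.

sudumon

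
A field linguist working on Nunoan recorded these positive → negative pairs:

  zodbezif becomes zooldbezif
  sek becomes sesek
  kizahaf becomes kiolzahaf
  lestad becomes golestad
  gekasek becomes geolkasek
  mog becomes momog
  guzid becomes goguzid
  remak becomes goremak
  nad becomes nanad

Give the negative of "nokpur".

nad and guzid both end in -d yet inflect differently (nanad, goguzid), so the final letter is not what conditions the rule; the number of vowels is.
"nokpur" has 2 vowels. The stems with 2 vowels (guzid → goguzid, lestad → golestad, remak → goremak) add the prefix go-.
So nokpur → gonokpur.

gonokpur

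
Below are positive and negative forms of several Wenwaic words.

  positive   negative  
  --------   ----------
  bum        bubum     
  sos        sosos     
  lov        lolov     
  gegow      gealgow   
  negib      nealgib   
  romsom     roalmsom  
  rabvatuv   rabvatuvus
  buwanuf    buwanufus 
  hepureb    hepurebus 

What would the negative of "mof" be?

"mof" has 1 vowel. The stems with 1 vowel (bum → bubum, sos → sosos, lov → lolov) repeat the first consonant+vowel as a prefix.
The other patterns: stems with 2 vowels insert -al- after the first vowel; stems with 3 vowels add -us.
So mof → momof.

momof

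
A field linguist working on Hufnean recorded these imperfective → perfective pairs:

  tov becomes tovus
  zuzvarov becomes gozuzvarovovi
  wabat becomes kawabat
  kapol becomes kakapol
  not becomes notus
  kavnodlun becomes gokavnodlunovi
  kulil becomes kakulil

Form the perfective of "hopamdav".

"hopamdav" has 3 vowels. The stems with 3 vowels (zuzvarov → gozuzvarovovi, kavnodlun → gokavnodlunovi) add go- … -ovi around the stem.
The other patterns: stems with 1 vowel add -us; stems with 2 vowels add the prefix ka-.
So hopamdav → gohopamdavovi.

gohopamdavovi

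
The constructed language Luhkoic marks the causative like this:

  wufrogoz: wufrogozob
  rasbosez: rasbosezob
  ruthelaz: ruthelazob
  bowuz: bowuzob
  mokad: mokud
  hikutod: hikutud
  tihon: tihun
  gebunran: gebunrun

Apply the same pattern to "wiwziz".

ruthelaz and mokad both have last vowel 'a' yet inflect differently (ruthelazob, mokud), so the last vowel is not what conditions the rule; the final letter is.
"wiwziz" ends in -z. The stems ending in -z (wufrogoz → wufrogozob, rasbosez → rasbosezob, ruthelaz → ruthelazob) add -ob.
So wiwziz → wiwzizob.

wiwzizob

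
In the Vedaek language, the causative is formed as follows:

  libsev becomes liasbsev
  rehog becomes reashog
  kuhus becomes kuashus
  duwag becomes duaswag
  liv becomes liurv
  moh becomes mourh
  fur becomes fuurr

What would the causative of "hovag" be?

libsev and liv both end in -v yet inflect differently (liasbsev, liurv), so the final letter is not what conditions the rule; the number of vowels is.
"hovag" has 2 vowels. The stems with 2 vowels (libsev → liasbsev, rehog → reashog, kuhus → kuashus) insert -as- after the first vowel.
So hovag → hoasvag.

hoasvag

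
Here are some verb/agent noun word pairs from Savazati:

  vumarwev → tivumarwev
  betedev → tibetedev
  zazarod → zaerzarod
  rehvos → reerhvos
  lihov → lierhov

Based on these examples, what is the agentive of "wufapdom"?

vumarwev and lihov both end in -v yet inflect differently (tivumarwev, lierhov), so the final letter is not what conditions the rule; the last vowel is.
"wufapdom" has last vowel 'o'. The stems whose last vowel is 'o' (zazarod → zaerzarod, rehvos → reerhvos, lihov → lierhov) insert -er- after the first vowel.
So wufapdom → wuerfapdom.

wuerfapdom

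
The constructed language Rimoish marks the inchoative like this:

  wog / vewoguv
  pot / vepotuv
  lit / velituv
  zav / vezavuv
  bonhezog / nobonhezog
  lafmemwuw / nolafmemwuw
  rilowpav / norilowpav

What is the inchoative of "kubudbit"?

wog and bonhezog both end in -g yet inflect differently (vewoguv, nobonhezog), so the final letter is not what conditions the rule; the number of vowels is.
"kubudbit" has 3 vowels. The stems with 3 vowels (bonhezog → nobonhezog, lafmemwuw → nolafmemwuw, rilowpav → norilowpav) add the prefix no-.
The other pattern: stems with 1 vowel add ve- … -uv around the stem.
So kubudbit → nokubudbit.

nokubudbit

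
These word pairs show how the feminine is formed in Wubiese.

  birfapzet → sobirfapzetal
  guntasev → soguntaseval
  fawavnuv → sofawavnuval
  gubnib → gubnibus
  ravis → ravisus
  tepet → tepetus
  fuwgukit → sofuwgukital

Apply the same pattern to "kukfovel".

tepet and birfapzet both end in -t yet inflect differently (tepetus, sobirfapzetal), so the final letter is not what conditions the rule; the number of vowels is.
"kukfovel" has 3 vowels. The stems with 3 vowels (fawavnuv → sofawavnuval, guntasev → soguntaseval, birfapzet → sobirfapzetal) add so- … -al around the stem.
The other pattern: stems with 2 vowels add -us.
So kukfovel → sokukfovelal.

sokukfovelal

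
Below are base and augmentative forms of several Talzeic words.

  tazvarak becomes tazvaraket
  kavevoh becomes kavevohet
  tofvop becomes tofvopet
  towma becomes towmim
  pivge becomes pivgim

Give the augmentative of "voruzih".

voruzihet

tazvarak and towma both have last vowel 'a' yet inflect differently (tazvaraket, towmim), so the last vowel is not what conditions the rule; whether the stem ends in a vowel or a consonant is.
"voruzih" ends in a consonant. The stems ending in a consonant (tazvarak → tazvaraket, kavevoh → kavevohet, tofvop → tofvopet) add -et.
The other pattern: stems ending in a vowel drop the final letter and add -im.
So voruzih → voruzihet.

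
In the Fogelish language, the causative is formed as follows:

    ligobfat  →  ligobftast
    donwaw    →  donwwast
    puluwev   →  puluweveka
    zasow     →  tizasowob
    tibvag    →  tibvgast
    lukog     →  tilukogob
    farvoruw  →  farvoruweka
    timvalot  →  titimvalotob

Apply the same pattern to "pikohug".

pikohugeka

"pikohug" has last vowel 'u'. The one such stem in the data (farvoruw → farvoruweka) adds -eka, so the same rule applies.
The other patterns: stems whose last vowel is 'o' add ti- … -ob around the stem; stems whose last vowel is 'a' delete the last vowel and add -ast.
So pikohug → pikohugeka.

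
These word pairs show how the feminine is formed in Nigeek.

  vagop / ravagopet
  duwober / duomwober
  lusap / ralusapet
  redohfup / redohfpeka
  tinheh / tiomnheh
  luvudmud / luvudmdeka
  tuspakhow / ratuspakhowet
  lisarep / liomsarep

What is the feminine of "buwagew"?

redohfup and lisarep both end in -p yet inflect differently (redohfpeka, liomsarep), so the final letter is not what conditions the rule; the last vowel is.
"buwagew" has last vowel 'e'. The stems whose last vowel is 'e' (tinheh → tiomnheh, lisarep → liomsarep, duwober → duomwober) insert -om- after the first vowel.
So buwagew → buomwagew.

buomwagew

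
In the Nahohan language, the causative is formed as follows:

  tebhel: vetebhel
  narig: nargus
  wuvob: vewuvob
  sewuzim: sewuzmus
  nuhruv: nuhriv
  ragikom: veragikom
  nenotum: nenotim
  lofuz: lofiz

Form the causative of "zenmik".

zenmkus

sewuzim and nenotum both end in -m yet inflect differently (sewuzmus, nenotim), so the final letter is not what conditions the rule; the last vowel is.
"zenmik" has last vowel 'i'. The stems whose last vowel is 'i' (narig → nargus, sewuzim → sewuzmus) delete the last vowel and add -us.
So zenmik → zenmkus.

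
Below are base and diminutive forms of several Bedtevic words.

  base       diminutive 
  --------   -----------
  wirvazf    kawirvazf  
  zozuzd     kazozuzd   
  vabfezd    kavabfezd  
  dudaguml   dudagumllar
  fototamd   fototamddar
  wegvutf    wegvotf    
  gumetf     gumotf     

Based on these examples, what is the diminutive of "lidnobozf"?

kalidnobozf

zozuzd and fototamd both end in -d yet inflect differently (kazozuzd, fototamddar), so the final letter is not what conditions the rule; the second-to-last letter is.
"lidnobozf" has second-to-last letter 'z'. The stems whose second-to-last letter is 'z' (wirvazf → kawirvazf, zozuzd → kazozuzd, vabfezd → kavabfezd) add the prefix ka-.
The other patterns: stems whose second-to-last letter is 'm' double the final consonant and add -ar; stems whose second-to-last letter is 't' change the last vowel to 'o'.
So lidnobozf → kalidnobozf.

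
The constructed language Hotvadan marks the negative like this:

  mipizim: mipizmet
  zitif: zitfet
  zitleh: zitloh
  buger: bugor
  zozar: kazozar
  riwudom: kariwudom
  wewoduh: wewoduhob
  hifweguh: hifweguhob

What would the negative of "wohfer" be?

wohfor

"wohfer" has last vowel 'e'. The stems whose last vowel is 'e' (zitleh → zitloh, buger → bugor) change the last vowel to 'o'.
The other patterns: stems whose last vowel is 'i' delete the last vowel and add -et; stems whose last vowel is 'a' or 'o' add the prefix ka-; stems whose last vowel is 'u' add -ob.
So wohfer → wohfor.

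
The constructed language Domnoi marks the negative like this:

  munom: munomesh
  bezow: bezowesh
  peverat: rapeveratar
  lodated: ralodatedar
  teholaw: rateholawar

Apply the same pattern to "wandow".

wandowesh

"wandow" has 2 vowels. The stems with 2 vowels (munom → munomesh, bezow → bezowesh) add -esh.
The other pattern: stems with 3 vowels add ra- … -ar around the stem.
So wandow → wandowesh.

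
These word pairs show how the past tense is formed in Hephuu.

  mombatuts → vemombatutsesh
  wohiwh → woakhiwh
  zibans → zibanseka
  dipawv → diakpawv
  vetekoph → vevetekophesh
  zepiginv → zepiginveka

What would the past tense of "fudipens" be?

fudipenseka

"fudipens" has second-to-last letter 'n'. The stems whose second-to-last letter is 'n' (zepiginv → zepiginveka, zibans → zibanseka) add -eka.
So fudipens → fudipenseka.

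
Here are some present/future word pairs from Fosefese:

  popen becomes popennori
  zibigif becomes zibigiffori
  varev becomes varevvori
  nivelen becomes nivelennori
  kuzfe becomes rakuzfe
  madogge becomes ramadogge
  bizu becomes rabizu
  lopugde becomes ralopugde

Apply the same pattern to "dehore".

popen and kuzfe both have last vowel 'e' yet inflect differently (popennori, rakuzfe), so the last vowel is not what conditions the rule; whether the stem ends in a vowel or a consonant is.
"dehore" ends in a vowel. The stems ending in a vowel (kuzfe → rakuzfe, madogge → ramadogge, bizu → rabizu) add the prefix ra-.
So dehore → radehore.

radehore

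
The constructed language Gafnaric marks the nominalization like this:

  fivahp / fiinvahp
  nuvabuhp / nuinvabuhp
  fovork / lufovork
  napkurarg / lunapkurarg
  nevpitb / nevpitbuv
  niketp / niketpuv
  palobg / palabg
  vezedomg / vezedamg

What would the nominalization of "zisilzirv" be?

fivahp and niketp both end in -p yet inflect differently (fiinvahp, niketpuv), so the final letter is not what conditions the rule; the second-to-last letter is.
"zisilzirv" has second-to-last letter 'r'. The stems whose second-to-last letter is 'r' (fovork → lufovork, napkurarg → lunapkurarg) add the prefix lu-.
So zisilzirv → luzisilzirv.

luzisilzirv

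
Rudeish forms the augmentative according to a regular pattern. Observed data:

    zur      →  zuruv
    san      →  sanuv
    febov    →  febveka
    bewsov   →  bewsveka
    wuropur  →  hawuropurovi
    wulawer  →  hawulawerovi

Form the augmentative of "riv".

zur and wuropur both end in -r yet inflect differently (zuruv, hawuropurovi), so the final letter is not what conditions the rule; the number of vowels is.
"riv" has 1 vowel. The stems with 1 vowel (san → sanuv, zur → zuruv) add -uv.
The other patterns: stems with 2 vowels delete the last vowel and add -eka; stems with 3 vowels add ha- … -ovi around the stem.
So riv → rivuv.

rivuv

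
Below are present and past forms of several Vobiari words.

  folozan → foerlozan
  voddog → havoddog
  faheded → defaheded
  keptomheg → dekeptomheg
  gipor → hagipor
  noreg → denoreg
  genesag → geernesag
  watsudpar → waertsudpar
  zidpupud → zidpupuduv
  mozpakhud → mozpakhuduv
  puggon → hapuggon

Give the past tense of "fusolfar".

fuersolfar

"fusolfar" has last vowel 'a'. The stems whose last vowel is 'a' (genesag → geernesag, folozan → foerlozan, watsudpar → waertsudpar) insert -er- after the first vowel.
The other patterns: stems whose last vowel is 'e' add the prefix de-; stems whose last vowel is 'o' add the prefix ha-; stems whose last vowel is 'u' add -uv.
So fusolfar → fuersolfar.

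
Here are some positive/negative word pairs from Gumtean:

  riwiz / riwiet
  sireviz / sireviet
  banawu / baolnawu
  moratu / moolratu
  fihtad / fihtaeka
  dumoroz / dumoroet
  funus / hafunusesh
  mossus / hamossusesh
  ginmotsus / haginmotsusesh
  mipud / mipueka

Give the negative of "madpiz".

funus and mipud both have last vowel 'u' yet inflect differently (hafunusesh, mipueka), so the last vowel is not what conditions the rule; the final letter is.
"madpiz" ends in -z. The stems ending in -z (dumoroz → dumoroet, riwiz → riwiet, sireviz → sireviet) drop the final letter and add -et.
The other patterns: stems ending in -s add ha- … -esh around the stem; stems ending in -d drop the final letter and add -eka; stems ending in -u insert -ol- after the first vowel.
So madpiz → madpiet.

madpiet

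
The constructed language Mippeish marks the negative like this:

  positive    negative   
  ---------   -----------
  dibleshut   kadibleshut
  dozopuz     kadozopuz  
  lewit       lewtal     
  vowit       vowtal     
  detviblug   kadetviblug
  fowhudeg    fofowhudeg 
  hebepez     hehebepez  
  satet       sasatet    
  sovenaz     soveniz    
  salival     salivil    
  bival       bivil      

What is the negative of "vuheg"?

vuvuheg

vowit and satet both end in -t yet inflect differently (vowtal, sasatet), so the final letter is not what conditions the rule; the last vowel is.
"vuheg" has last vowel 'e'. The stems whose last vowel is 'e' (fowhudeg → fofowhudeg, satet → sasatet, hebepez → hehebepez) repeat the first consonant+vowel as a prefix.
So vuheg → vuvuheg.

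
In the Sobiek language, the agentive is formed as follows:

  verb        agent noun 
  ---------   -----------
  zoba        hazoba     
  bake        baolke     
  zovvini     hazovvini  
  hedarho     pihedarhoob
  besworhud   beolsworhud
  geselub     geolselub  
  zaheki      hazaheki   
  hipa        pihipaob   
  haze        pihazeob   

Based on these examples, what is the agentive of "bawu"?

baolwu

"bawu" begins with b-. The stems beginning with b- (besworhud → beolsworhud, bake → baolke) insert -ol- after the first vowel.
So bawu → baolwu.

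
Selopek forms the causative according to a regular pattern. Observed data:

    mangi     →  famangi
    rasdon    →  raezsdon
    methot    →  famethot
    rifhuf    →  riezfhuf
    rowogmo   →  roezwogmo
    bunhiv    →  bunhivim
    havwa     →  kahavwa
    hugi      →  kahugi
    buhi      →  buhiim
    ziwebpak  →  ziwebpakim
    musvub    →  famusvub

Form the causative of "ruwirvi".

ruezwirvi

"ruwirvi" begins with r-. The stems beginning with r- (rasdon → raezsdon, rowogmo → roezwogmo, rifhuf → riezfhuf) insert -ez- after the first vowel.
The other patterns: stems beginning with b- or z- add -im; stems beginning with m- add the prefix fa-; stems beginning with h- add the prefix ka-.
So ruwirvi → ruezwirvi.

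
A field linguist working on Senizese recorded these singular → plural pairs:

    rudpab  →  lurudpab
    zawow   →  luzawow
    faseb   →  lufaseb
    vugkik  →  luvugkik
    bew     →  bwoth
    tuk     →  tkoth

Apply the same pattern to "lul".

lloth

"lul" has 1 vowel. The stems with 1 vowel (bew → bwoth, tuk → tkoth) delete the last vowel and add -oth.
So lul → lloth.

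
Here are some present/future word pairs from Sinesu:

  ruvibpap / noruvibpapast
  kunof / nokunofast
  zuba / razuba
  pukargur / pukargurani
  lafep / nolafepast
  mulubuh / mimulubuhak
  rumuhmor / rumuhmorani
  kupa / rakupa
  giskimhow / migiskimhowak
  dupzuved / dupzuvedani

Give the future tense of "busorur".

kupa and ruvibpap both have last vowel 'a' yet inflect differently (rakupa, noruvibpapast), so the last vowel is not what conditions the rule; the final letter is.
"busorur" ends in -r. The stems ending in -r (rumuhmor → rumuhmorani, pukargur → pukargurani) add -ani.
So busorur → busorurani.

busorurani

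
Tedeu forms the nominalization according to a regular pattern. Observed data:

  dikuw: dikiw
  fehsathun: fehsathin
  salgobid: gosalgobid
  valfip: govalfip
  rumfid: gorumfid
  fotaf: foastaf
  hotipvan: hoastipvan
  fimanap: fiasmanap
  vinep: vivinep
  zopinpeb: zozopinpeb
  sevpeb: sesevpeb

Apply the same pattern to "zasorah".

fehsathun and hotipvan both end in -n yet inflect differently (fehsathin, hoastipvan), so the final letter is not what conditions the rule; the last vowel is.
"zasorah" has last vowel 'a'. The stems whose last vowel is 'a' (fotaf → foastaf, hotipvan → hoastipvan, fimanap → fiasmanap) insert -as- after the first vowel.
So zasorah → zaassorah.

zaassorah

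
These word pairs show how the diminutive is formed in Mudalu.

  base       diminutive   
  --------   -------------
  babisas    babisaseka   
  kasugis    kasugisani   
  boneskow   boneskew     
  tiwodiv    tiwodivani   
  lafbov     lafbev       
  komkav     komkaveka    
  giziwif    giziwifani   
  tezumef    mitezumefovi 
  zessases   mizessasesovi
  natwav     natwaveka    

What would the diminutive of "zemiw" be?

lafbov and tiwodiv both end in -v yet inflect differently (lafbev, tiwodivani), so the final letter is not what conditions the rule; the last vowel is.
"zemiw" has last vowel 'i'. The stems whose last vowel is 'i' (kasugis → kasugisani, giziwif → giziwifani, tiwodiv → tiwodivani) add -ani.
So zemiw → zemiwani.

zemiwani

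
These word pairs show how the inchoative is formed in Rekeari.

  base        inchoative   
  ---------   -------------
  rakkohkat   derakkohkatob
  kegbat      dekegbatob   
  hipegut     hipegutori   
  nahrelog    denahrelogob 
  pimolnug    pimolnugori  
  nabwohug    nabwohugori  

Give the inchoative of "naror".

denarorob

hipegut and rakkohkat both end in -t yet inflect differently (hipegutori, derakkohkatob), so the final letter is not what conditions the rule; the last vowel is.
"naror" has last vowel 'o'. The one such stem in the data (nahrelog → denahrelogob) adds de- … -ob around the stem, so the same rule applies.
The other pattern: stems whose last vowel is 'u' add -ori.
So naror → denarorob.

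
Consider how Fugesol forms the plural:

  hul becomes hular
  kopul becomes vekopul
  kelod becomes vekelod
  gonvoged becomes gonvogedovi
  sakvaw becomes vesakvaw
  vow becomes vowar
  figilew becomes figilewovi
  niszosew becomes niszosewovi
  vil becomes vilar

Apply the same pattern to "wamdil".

vow and sakvaw both end in -w yet inflect differently (vowar, vesakvaw), so the final letter is not what conditions the rule; the number of vowels is.
"wamdil" has 2 vowels. The stems with 2 vowels (kelod → vekelod, sakvaw → vesakvaw, kopul → vekopul) add the prefix ve-.
The other patterns: stems with 1 vowel add -ar; stems with 3 vowels add -ovi.
So wamdil → vewamdil.

vewamdil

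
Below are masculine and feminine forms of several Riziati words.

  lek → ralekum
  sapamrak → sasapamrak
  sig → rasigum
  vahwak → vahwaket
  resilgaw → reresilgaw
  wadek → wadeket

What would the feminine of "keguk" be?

keguket

"keguk" has 2 vowels. The stems with 2 vowels (vahwak → vahwaket, wadek → wadeket) add -et.
The other patterns: stems with 1 vowel add ra- … -um around the stem; stems with 3 vowels repeat the first consonant+vowel as a prefix.
So keguk → keguket.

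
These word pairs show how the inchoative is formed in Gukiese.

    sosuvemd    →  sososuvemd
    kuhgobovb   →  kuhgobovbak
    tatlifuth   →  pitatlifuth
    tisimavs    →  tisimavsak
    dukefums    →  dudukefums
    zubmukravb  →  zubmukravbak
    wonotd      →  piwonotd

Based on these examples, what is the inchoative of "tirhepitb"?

pitirhepitb

sosuvemd and wonotd both end in -d yet inflect differently (sososuvemd, piwonotd), so the final letter is not what conditions the rule; the second-to-last letter is.
"tirhepitb" has second-to-last letter 't'. The stems whose second-to-last letter is 't' (tatlifuth → pitatlifuth, wonotd → piwonotd) add the prefix pi-.
The other patterns: stems whose second-to-last letter is 'm' repeat the first consonant+vowel as a prefix; stems whose second-to-last letter is 'v' add -ak.
So tirhepitb → pitirhepitb.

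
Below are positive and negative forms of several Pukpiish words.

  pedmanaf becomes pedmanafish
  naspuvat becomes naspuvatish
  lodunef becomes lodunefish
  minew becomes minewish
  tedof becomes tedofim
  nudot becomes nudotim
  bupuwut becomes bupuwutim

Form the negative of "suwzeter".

pedmanaf and tedof both end in -f yet inflect differently (pedmanafish, tedofim), so the final letter is not what conditions the rule; the last vowel is.
"suwzeter" has last vowel 'e'. The stems whose last vowel is 'e' (lodunef → lodunefish, minew → minewish) add -ish.
So suwzeter → suwzeterish.

suwzeterish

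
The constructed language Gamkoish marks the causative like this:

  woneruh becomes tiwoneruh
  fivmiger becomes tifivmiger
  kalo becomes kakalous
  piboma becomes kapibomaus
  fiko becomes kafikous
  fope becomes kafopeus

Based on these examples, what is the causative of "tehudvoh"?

titehudvoh

fivmiger and fope both have last vowel 'e' yet inflect differently (tifivmiger, kafopeus), so the last vowel is not what conditions the rule; whether the stem ends in a vowel or a consonant is.
"tehudvoh" ends in a consonant. The stems ending in a consonant (woneruh → tiwoneruh, fivmiger → tifivmiger) add the prefix ti-.
The other pattern: stems ending in a vowel add ka- … -us around the stem.
So tehudvoh → titehudvoh.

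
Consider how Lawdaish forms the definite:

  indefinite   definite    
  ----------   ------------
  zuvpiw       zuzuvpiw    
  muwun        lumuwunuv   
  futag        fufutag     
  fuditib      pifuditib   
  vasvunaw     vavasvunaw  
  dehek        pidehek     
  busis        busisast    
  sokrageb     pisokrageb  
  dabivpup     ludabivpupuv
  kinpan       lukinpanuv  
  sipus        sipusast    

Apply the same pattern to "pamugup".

lupamugupuv

futag and kinpan both have last vowel 'a' yet inflect differently (fufutag, lukinpanuv), so the last vowel is not what conditions the rule; the final letter is.
"pamugup" ends in -p. The one such stem in the data (dabivpup → ludabivpupuv) adds lu- … -uv around the stem, so the same rule applies.
The other patterns: stems ending in -g or -w repeat the first consonant+vowel as a prefix; stems ending in -s add -ast; stems ending in -b or -k add the prefix pi-.
So pamugup → lupamugupuv.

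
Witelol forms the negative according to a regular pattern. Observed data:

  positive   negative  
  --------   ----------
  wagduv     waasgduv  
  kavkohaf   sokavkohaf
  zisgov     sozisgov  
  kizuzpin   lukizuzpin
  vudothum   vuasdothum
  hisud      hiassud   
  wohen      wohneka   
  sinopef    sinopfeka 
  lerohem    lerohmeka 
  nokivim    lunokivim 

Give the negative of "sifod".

sosifod

"sifod" has last vowel 'o'. The one such stem in the data (zisgov → sozisgov) adds the prefix so-, so the same rule applies.
So sifod → sosifod.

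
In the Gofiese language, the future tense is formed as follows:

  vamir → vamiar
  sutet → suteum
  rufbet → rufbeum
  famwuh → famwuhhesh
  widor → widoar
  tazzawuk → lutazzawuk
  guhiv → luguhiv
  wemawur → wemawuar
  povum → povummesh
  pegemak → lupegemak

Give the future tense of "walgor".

walgoar

povum and wemawur both have last vowel 'u' yet inflect differently (povummesh, wemawuar), so the last vowel is not what conditions the rule; the final letter is.
"walgor" ends in -r. The stems ending in -r (wemawur → wemawuar, vamir → vamiar, widor → widoar) drop the final letter and add -ar.
The other patterns: stems ending in -t drop the final letter and add -um; stems ending in -h or -m double the final consonant and add -esh; stems ending in -k or -v add the prefix lu-.
So walgor → walgoar.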